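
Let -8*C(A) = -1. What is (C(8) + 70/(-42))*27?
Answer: -333/8 ≈ -41.625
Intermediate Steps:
C(A) = 1/8 (C(A) = -1/8*(-1) = 1/8)
(C(8) + 70/(-42))*27 = (1/8 + 70/(-42))*27 = (1/8 + 70*(-1/42))*27 = (1/8 - 5/3)*27 = -37/24*27 = -333/8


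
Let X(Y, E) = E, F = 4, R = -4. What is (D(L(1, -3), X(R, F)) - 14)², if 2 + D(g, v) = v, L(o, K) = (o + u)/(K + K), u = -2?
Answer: 144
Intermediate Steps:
L(o, K) = (-2 + o)/(2*K) (L(o, K) = (o - 2)/(K + K) = (-2 + o)/((2*K)) = (-2 + o)*(1/(2*K)) = (-2 + o)/(2*K))
D(g, v) = -2 + v
(D(L(1, -3), X(R, F)) - 14)² = ((-2 + 4) - 14)² = (2 - 14)² = (-12)² = 144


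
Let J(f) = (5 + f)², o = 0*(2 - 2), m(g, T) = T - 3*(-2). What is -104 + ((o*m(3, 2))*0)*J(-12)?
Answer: -104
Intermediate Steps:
m(g, T) = 6 + T (m(g, T) = T + 6 = 6 + T)
o = 0 (o = 0*0 = 0)
-104 + ((o*m(3, 2))*0)*J(-12) = -104 + ((0*(6 + 2))*0)*(5 - 12)² = -104 + ((0*8)*0)*(-7)² = -104 + (0*0)*49 = -104 + 0*49 = -104 + 0 = -104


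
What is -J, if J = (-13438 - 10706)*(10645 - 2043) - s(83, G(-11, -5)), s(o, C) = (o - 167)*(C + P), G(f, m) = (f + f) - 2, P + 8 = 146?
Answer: 207677112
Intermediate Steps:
P = 138 (P = -8 + 146 = 138)
G(f, m) = -2 + 2*f (G(f, m) = 2*f - 2 = -2 + 2*f)
s(o, C) = (-167 + o)*(138 + C) (s(o, C) = (o - 167)*(C + 138) = (-167 + o)*(138 + C))
J = -207677112 (J = (-13438 - 10706)*(10645 - 2043) - (-23046 - 167*(-2 + 2*(-11)) + 138*83 + (-2 + 2*(-11))*83) = -24144*8602 - (-23046 - 167*(-2 - 22) + 11454 + (-2 - 22)*83) = -207686688 - (-23046 - 167*(-24) + 11454 - 24*83) = -207686688 - (-23046 + 4008 + 11454 - 1992) = -207686688 - 1*(-9576) = -207686688 + 9576 = -207677112)
-J = -1*(-207677112) = 207677112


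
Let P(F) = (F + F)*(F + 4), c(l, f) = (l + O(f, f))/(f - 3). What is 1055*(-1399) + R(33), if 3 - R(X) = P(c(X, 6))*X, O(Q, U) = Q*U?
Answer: -1516928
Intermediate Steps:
c(l, f) = (l + f²)/(-3 + f) (c(l, f) = (l + f*f)/(f - 3) = (l + f²)/(-3 + f))
P(F) = 2*F*(4 + F) (P(F) = (2*F)*(4 + F) = 2*F*(4 + F))
R(X) = 3 - 2*X*(12 + X/3)*(16 + X/3) (R(X) = 3 - 2*((X + 6²)/(-3 + 6))*(4 + (X + 6²)/(-3 + 6))*X = 3 - 2*((X + 36)/3)*(4 + (X + 36)/3)*X = 3 - 2*((36 + X)/3)*(4 + (36 + X)/3)*X = 3 - 2*(12 + X/3)*(4 + (12 + X/3))*X = 3 - 2*(12 + X/3)*(16 + X/3)*X = 3 - 2*X*(12 + X/3)*(16 + X/3))
1055*(-1399) + R(33) = 1055*(-1399) + (3 - 2/9*33*(36 + 33)*(48 + 33)) = -1475945 + (3 - 2/9*33*69*81) = -1475945 + (3 - 40986) = -1475945 - 40983 = -1516928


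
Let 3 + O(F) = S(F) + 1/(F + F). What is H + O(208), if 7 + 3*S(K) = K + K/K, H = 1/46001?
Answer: 3693467539/57409248 ≈ 64.336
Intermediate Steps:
H = 1/46001 ≈ 2.1739e-5
S(K) = -2 + K/3 (S(K) = -7/3 + (K + K/K)/3 = -7/3 + (K + 1)/3 = -7/3 + (1 + K)/3 = -7/3 + (1/3 + K/3) = -2 + K/3)
O(F) = -5 + 1/(2*F) + F/3 (O(F) = -3 + ((-2 + F/3) + 1/(F + F)) = -3 + ((-2 + F/3) + 1/(2*F)) = -3 + (-2 + 1/(2*F) + F/3) = -5 + 1/(2*F) + F/3)
H + O(208) = 1/46001 + (-5 + (1/2)/208 + (1/3)*208) = 1/46001 + (-5 + (1/2)*(1/208) + 208/3) = 1/46001 + (-5 + 1/416 + 208/3) = 1/46001 + 80291/1248 = 3693467539/57409248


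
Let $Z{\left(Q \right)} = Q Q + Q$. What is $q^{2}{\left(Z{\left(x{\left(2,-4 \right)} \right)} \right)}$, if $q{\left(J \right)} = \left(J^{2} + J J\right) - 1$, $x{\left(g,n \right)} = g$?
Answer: $5041$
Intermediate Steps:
$Z{\left(Q \right)} = Q + Q^{2}$ ($Z{\left(Q \right)} = Q^{2} + Q = Q + Q^{2}$)
$q{\left(J \right)} = -1 + 2 J^{2}$ ($q{\left(J \right)} = \left(J^{2} + J^{2}\right) - 1 = 2 J^{2} - 1 = -1 + 2 J^{2}$)
$q^{2}{\left(Z{\left(x{\left(2,-4 \right)} \right)} \right)} = \left(-1 + 2 \left(2 \left(1 + 2\right)\right)^{2}\right)^{2} = \left(-1 + 2 \left(2 \cdot 3\right)^{2}\right)^{2} = \left(-1 + 2 \cdot 6^{2}\right)^{2} = \left(-1 + 2 \cdot 36\right)^{2} = \left(-1 + 72\right)^{2} = 71^{2} = 5041$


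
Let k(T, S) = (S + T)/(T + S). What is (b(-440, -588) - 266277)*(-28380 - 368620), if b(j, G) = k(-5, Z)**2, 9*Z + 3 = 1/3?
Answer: 105711572000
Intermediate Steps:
Z = -8/27 (Z = -1/3 + (1/9)/3 = -1/3 + (1/9)*(1/3) = -1/3 + 1/27 = -8/27 ≈ -0.29630)
k(T, S) = 1 (k(T, S) = (S + T)/(S + T) = 1)
b(j, G) = 1 (b(j, G) = 1**2 = 1)
(b(-440, -588) - 266277)*(-28380 - 368620) = (1 - 266277)*(-28380 - 368620) = -266276*(-397000) = 105711572000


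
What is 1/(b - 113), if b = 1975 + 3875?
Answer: 1/5737 ≈ 0.00017431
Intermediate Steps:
b = 5850
1/(b - 113) = 1/(5850 - 113) = 1/5737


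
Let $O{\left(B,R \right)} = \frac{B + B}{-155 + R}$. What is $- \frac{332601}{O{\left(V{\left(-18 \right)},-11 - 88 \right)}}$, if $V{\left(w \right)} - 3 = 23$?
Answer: $\frac{42240327}{26} \approx 1.6246 \cdot 10^{6}$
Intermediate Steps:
$V{\left(w \right)} = 26$ ($V{\left(w \right)} = 3 + 23 = 26$)
$O{\left(B,R \right)} = \frac{2 B}{-155 + R}$
$- \frac{332601}{O{\left(V{\left(-18 \right)},-11 - 88 \right)}} = - \frac{332601}{2 \cdot 26 \frac{1}{-155 - 99}} = - \frac{332601}{2 \cdot 26 \frac{1}{-254}} = - \frac{332601}{2 \cdot 26 \left(- \frac{1}{254}\right)} = - \frac{332601}{- \frac{26}{127}} = \left(-332601\right) \left(- \frac{127}{26}\right) = \frac{42240327}{26}$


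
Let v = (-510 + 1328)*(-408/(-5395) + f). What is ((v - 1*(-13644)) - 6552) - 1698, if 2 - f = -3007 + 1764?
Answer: 5523756324/5395 ≈ 1.0239e+6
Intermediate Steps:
f = 1245 (f = 2 - (-3007 + 1764) = 2 - 1*(-1243) = 2 + 1243 = 1245)
v = 5494655694/5395 (v = (-510 + 1328)*(-408/(-5395) + 1245) = 818*(-408*(-1/5395) + 1245) = 818*(408/5395 + 1245) = 818*(6717183/5395) = 5494655694/5395 ≈ 1.0185e+6)
((v - 1*(-13644)) - 6552) - 1698 = ((5494655694/5395 - 1*(-13644)) - 6552) - 1698 = ((5494655694/5395 + 13644) - 6552) - 1698 = (5568265074/5395 - 6552) - 1698 = 5532917034/5395 - 1698 = 5523756324/5395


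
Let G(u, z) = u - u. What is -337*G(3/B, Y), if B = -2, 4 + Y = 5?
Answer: 0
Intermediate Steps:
Y = 1 (Y = -4 + 5 = 1)
G(u, z) = 0
-337*G(3/B, Y) = -337*0 = 0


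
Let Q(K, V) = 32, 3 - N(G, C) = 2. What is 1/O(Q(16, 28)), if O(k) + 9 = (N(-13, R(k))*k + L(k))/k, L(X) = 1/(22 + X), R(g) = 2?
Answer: -1728/13823 ≈ -0.12501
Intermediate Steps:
N(G, C) = 1 (N(G, C) = 3 - 1*2 = 3 - 2 = 1)
O(k) = -9 + (k + 1/(22 + k))/k (O(k) = -9 + (1*k + 1/(22 + k))/k = -9 + (k + 1/(22 + k))/k)
1/O(Q(16, 28)) = 1/(-8 + 1/(32*(22 + 32))) = 1/(-8 + (1/32)/54) = 1/(-8 + (1/32)*(1/54)) = 1/(-8 + 1/1728) = 1/(-13823/1728) = -1728/13823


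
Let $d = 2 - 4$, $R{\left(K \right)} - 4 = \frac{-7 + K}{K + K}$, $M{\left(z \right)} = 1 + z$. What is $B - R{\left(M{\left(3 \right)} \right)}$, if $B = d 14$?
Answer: $- \frac{253}{8} \approx -31.625$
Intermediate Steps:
$R{\left(K \right)} = 4 + \frac{-7 + K}{2 K}$ ($R{\left(K \right)} = 4 + \frac{-7 + K}{K + K} = 4 + \frac{-7 + K}{2 K}$)
$d = -2$ ($d = 2 - 4 = -2$)
$B = -28$ ($B = \left(-2\right) 14 = -28$)
$B - R{\left(M{\left(3 \right)} \right)} = -28 - \frac{-7 + 9 \left(1 + 3\right)}{2 \left(1 + 3\right)} = -28 - \frac{-7 + 9 \cdot 4}{2 \cdot 4} = -28 - \frac{1}{2} \cdot \frac{1}{4} \left(-7 + 36\right) = -28 - \frac{1}{2} \cdot \frac{1}{4} \cdot 29 = -28 - \frac{29}{8} = - \frac{253}{8}$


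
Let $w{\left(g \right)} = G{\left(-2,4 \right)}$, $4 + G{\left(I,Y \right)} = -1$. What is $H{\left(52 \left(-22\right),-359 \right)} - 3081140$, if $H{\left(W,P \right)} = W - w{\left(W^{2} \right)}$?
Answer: $-3082279$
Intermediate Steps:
$G{\left(I,Y \right)} = -5$ ($G{\left(I,Y \right)} = -4 - 1 = -5$)
$w{\left(g \right)} = -5$
$H{\left(W,P \right)} = 5 + W$ ($H{\left(W,P \right)} = W - -5 = W + 5 = 5 + W$)
$H{\left(52 \left(-22\right),-359 \right)} - 3081140 = \left(5 + 52 \left(-22\right)\right) - 3081140 = \left(5 - 1144\right) - 3081140 = -1139 - 3081140 = -3082279$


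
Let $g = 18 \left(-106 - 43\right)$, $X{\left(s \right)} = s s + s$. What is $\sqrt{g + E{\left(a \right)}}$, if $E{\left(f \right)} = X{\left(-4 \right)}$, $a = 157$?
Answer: $i \sqrt{2670} \approx 51.672 i$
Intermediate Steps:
$X{\left(s \right)} = s + s^{2}$ ($X{\left(s \right)} = s^{2} + s = s + s^{2}$)
$E{\left(f \right)} = 12$ ($E{\left(f \right)} = - 4 \left(1 - 4\right) = \left(-4\right) \left(-3\right) = 12$)
$g = -2682$ ($g = 18 \left(-149\right) = -2682$)
$\sqrt{g + E{\left(a \right)}} = \sqrt{-2682 + 12} = \sqrt{-2670} = i \sqrt{2670}$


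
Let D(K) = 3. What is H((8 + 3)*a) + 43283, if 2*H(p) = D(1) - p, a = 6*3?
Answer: 86371/2 ≈ 43186.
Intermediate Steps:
a = 18
H(p) = 3/2 - p/2 (H(p) = (3 - p)/2 = 3/2 - p/2)
H((8 + 3)*a) + 43283 = (3/2 - (8 + 3)*18/2) + 43283 = (3/2 - 11*18/2) + 43283 = (3/2 - ½*198) + 43283 = (3/2 - 99) + 43283 = -195/2 + 43283 = 86371/2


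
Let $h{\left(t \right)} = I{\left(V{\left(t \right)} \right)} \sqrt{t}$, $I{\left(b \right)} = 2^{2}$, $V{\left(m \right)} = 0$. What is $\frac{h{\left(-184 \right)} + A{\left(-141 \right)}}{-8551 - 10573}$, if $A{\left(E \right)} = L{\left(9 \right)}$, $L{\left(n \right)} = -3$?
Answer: $\frac{3}{19124} - \frac{2 i \sqrt{46}}{4781} \approx 0.00015687 - 0.0028372 i$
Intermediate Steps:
$A{\left(E \right)} = -3$
$I{\left(b \right)} = 4$
$h{\left(t \right)} = 4 \sqrt{t}$
$\frac{h{\left(-184 \right)} + A{\left(-141 \right)}}{-8551 - 10573} = \frac{4 \sqrt{-184} - 3}{-8551 - 10573} = \frac{4 \cdot 2 i \sqrt{46} - 3}{-19124} = \left(8 i \sqrt{46} - 3\right) \left(- \frac{1}{19124}\right) = \left(-3 + 8 i \sqrt{46}\right) \left(- \frac{1}{19124}\right) = \frac{3}{19124} - \frac{2 i \sqrt{46}}{4781}$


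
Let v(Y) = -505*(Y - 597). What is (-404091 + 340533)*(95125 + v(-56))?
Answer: -27005158620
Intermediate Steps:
v(Y) = 301485 - 505*Y (v(Y) = -505*(-597 + Y) = 301485 - 505*Y)
(-404091 + 340533)*(95125 + v(-56)) = (-404091 + 340533)*(95125 + (301485 - 505*(-56))) = -63558*(95125 + (301485 + 28280)) = -63558*(95125 + 329765) = -63558*424890 = -27005158620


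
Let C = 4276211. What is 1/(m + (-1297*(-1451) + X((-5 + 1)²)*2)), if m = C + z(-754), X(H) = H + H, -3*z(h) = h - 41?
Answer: 1/6158487 ≈ 1.6238e-7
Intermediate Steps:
z(h) = 41/3 - h/3 (z(h) = -(h - 41)/3 = -(-41 + h)/3 = 41/3 - h/3)
X(H) = 2*H
m = 4276476 (m = 4276211 + (41/3 - ⅓*(-754)) = 4276211 + (41/3 + 754/3) = 4276211 + 265 = 4276476)
1/(m + (-1297*(-1451) + X((-5 + 1)²)*2)) = 1/(4276476 + (-1297*(-1451) + (2*(-5 + 1)²)*2)) = 1/(4276476 + (1881947 + (2*(-4)²)*2)) = 1/(4276476 + (1881947 + (2*16)*2)) = 1/(4276476 + (1881947 + 32*2)) = 1/(4276476 + (1881947 + 64)) = 1/(4276476 + 1882011) = 1/6158487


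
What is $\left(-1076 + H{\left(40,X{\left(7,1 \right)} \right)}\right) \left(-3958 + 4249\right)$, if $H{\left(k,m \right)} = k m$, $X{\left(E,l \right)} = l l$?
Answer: $-301476$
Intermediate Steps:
$X{\left(E,l \right)} = l^{2}$
$\left(-1076 + H{\left(40,X{\left(7,1 \right)} \right)}\right) \left(-3958 + 4249\right) = \left(-1076 + 40 \cdot 1^{2}\right) \left(-3958 + 4249\right) = \left(-1076 + 40 \cdot 1\right) 291 = \left(-1076 + 40\right) 291 = \left(-1036\right) 291 = -301476$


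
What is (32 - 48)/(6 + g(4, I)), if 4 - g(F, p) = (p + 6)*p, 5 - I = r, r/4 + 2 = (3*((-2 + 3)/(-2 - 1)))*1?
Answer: 16/381 ≈ 0.041995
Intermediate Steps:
r = -12 (r = -8 + 4*((3*((-2 + 3)/(-2 - 1)))*1) = -8 + 4*((3*(1/(-3)))*1) = -8 + 4*((3*(1*(-⅓)))*1) = -8 + 4*((3*(-⅓))*1) = -8 + 4*(-1*1) = -8 + 4*(-1) = -8 - 4 = -12)
I = 17 (I = 5 - 1*(-12) = 5 + 12 = 17)
g(F, p) = 4 - p*(6 + p) (g(F, p) = 4 - (p + 6)*p = 4 - (6 + p)*p = 4 - p*(6 + p))
(32 - 48)/(6 + g(4, I)) = (32 - 48)/(6 + (4 - 1*17² - 6*17)) = -16/(6 + (4 - 1*289 - 102)) = -16/(6 + (4 - 289 - 102)) = -16/(6 - 387) = -16/(-381) = -1/381*(-16) = 16/381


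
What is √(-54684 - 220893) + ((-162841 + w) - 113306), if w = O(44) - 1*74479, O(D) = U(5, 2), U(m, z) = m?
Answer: -350621 + I*√275577 ≈ -3.5062e+5 + 524.95*I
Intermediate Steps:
O(D) = 5
w = -74474 (w = 5 - 1*74479 = 5 - 74479 = -74474)
√(-54684 - 220893) + ((-162841 + w) - 113306) = √(-54684 - 220893) + ((-162841 - 74474) - 113306) = √(-275577) + (-237315 - 113306) = I*√275577 - 350621 = -350621 + I*√275577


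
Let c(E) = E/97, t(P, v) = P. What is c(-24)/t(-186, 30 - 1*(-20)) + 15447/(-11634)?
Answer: -15467531/11661146 ≈ -1.3264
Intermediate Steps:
c(E) = E/97 (c(E) = E*(1/97) = E/97)
c(-24)/t(-186, 30 - 1*(-20)) + 15447/(-11634) = ((1/97)*(-24))/(-186) + 15447/(-11634) = -24/97*(-1/186) + 15447*(-1/11634) = 4/3007 - 5149/3878 = -15467531/11661146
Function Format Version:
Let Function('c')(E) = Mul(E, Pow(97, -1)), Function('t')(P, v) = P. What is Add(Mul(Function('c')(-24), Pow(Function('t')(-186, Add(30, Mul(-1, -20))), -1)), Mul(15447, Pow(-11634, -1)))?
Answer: Rational(-15467531, 11661146) ≈ -1.3264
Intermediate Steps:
Function('c')(E) = Mul(Rational(1, 97), E) (Function('c')(E) = Mul(E, Rational(1, 97)) = Mul(Rational(1, 97), E))
Add(Mul(Function('c')(-24), Pow(Function('t')(-186, Add(30, Mul(-1, -20))), -1)), Mul(15447, Pow(-11634, -1))) = Add(Mul(Mul(Rational(1, 97), -24), Pow(-186, -1)), Mul(15447, Pow(-11634, -1))) = Add(Mul(Rational(-24, 97), Rational(-1, 186)), Mul(15447, Rational(-1, 11634))) = Add(Rational(4, 3007), Rational(-5149, 3878)) = Rational(-15467531, 11661146)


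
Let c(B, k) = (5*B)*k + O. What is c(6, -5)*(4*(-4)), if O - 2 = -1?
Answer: 2384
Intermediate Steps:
O = 1 (O = 2 - 1 = 1)
c(B, k) = 1 + 5*B*k (c(B, k) = (5*B)*k + 1 = 5*B*k + 1 = 1 + 5*B*k)
c(6, -5)*(4*(-4)) = (1 + 5*6*(-5))*(4*(-4)) = (1 - 150)*(-16) = -149*(-16) = 2384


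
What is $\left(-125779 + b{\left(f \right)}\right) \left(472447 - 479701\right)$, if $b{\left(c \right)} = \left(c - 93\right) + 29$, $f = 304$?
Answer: $910659906$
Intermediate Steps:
$b{\left(c \right)} = -64 + c$ ($b{\left(c \right)} = \left(-93 + c\right) + 29 = -64 + c$)
$\left(-125779 + b{\left(f \right)}\right) \left(472447 - 479701\right) = \left(-125779 + \left(-64 + 304\right)\right) \left(472447 - 479701\right) = \left(-125779 + 240\right) \left(-7254\right) = \left(-125539\right) \left(-7254\right) = 910659906$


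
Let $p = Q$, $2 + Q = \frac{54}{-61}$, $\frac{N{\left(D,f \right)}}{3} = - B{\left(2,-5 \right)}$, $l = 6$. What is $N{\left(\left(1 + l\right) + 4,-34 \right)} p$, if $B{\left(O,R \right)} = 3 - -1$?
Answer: $\frac{2112}{61} \approx 34.623$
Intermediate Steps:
$B{\left(O,R \right)} = 4$ ($B{\left(O,R \right)} = 3 + 1 = 4$)
$N{\left(D,f \right)} = -12$ ($N{\left(D,f \right)} = 3 \left(\left(-1\right) 4\right) = 3 \left(-4\right) = -12$)
$Q = - \frac{176}{61}$ ($Q = -2 + \frac{54}{-61} = -2 + 54 \left(- \frac{1}{61}\right) = -2 - \frac{54}{61} = - \frac{176}{61} \approx -2.8852$)
$p = - \frac{176}{61} \approx -2.8852$
$N{\left(\left(1 + l\right) + 4,-34 \right)} p = \left(-12\right) \left(- \frac{176}{61}\right) = \frac{2112}{61}$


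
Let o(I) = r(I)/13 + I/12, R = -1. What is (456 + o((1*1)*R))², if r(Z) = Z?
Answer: 5056774321/24336 ≈ 2.0779e+5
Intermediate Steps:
o(I) = 25*I/156 (o(I) = I/13 + I/12 = 25*I/156)
(456 + o((1*1)*R))² = (456 + 25*((1*1)*(-1))/156)² = (456 + 25*(1*(-1))/156)² = (456 + (25/156)*(-1))² = (456 - 25/156)² = (71111/156)² = 5056774321/24336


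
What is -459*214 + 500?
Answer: -97726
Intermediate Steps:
-459*214 + 500 = -98226 + 500 = -97726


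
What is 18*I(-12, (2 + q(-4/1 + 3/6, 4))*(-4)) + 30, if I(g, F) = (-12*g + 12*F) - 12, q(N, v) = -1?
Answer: 1542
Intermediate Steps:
I(g, F) = -12 - 12*g + 12*F
18*I(-12, (2 + q(-4/1 + 3/6, 4))*(-4)) + 30 = 18*(-12 - 12*(-12) + 12*((2 - 1)*(-4))) + 30 = 18*(-12 + 144 + 12*(1*(-4))) + 30 = 18*(-12 + 144 + 12*(-4)) + 30 = 18*(-12 + 144 - 48) + 30 = 18*84 + 30 = 1512 + 30 = 1542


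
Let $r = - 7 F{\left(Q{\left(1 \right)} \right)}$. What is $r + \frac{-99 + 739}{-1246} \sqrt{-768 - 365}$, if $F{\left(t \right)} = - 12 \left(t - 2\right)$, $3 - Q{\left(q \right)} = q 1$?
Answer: $- \frac{320 i \sqrt{1133}}{623} \approx - 17.289 i$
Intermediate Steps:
$Q{\left(q \right)} = 3 - q$ ($Q{\left(q \right)} = 3 - q 1 = 3 - q$)
$F{\left(t \right)} = 24 - 12 t$ ($F{\left(t \right)} = - 12 \left(-2 + t\right) = 24 - 12 t$)
$r = 0$ ($r = - 7 \left(24 - 12 \left(3 - 1\right)\right) = - 7 \left(24 - 24\right) = \left(-7\right) 0 = 0$)
$r + \frac{-99 + 739}{-1246} \sqrt{-768 - 365} = 0 + \frac{-99 + 739}{-1246} \sqrt{-768 - 365} = 0 + 640 \left(- \frac{1}{1246}\right) \sqrt{-1133} = 0 - \frac{320 i \sqrt{1133}}{623} = - \frac{320 i \sqrt{1133}}{623}$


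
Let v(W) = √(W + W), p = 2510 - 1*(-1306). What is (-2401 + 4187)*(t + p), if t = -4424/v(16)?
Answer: 6815376 - 987658*√2 ≈ 5.4186e+6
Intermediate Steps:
p = 3816 (p = 2510 + 1306 = 3816)
v(W) = √2*√W (v(W) = √(2*W) = √2*√W)
t = -553*√2 (t = -4424*√2/8 = -553*√2 ≈ -782.06)
(-2401 + 4187)*(t + p) = (-2401 + 4187)*(-553*√2 + 3816) = 1786*(3816 - 553*√2) = 6815376 - 987658*√2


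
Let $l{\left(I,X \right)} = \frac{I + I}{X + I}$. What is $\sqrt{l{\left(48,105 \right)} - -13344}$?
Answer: $\frac{8 \sqrt{542334}}{51} \approx 115.52$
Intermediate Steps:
$l{\left(I,X \right)} = \frac{2 I}{I + X}$
$\sqrt{l{\left(48,105 \right)} - -13344} = \sqrt{2 \cdot 48 \frac{1}{48 + 105} - -13344} = \sqrt{2 \cdot 48 \cdot \frac{1}{153} + 13344} = \sqrt{\frac{32}{51} + 13344} = \sqrt{\frac{680576}{51}} = \frac{8 \sqrt{542334}}{51}$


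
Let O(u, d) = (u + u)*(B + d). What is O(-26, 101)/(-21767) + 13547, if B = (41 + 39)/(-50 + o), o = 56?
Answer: 884650483/65301 ≈ 13547.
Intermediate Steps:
B = 40/3 (B = (41 + 39)/(-50 + 56) = 80/6 = 80*(1/6) = 40/3 ≈ 13.333)
O(u, d) = 2*u*(40/3 + d) (O(u, d) = (u + u)*(40/3 + d) = (2*u)*(40/3 + d) = 2*u*(40/3 + d))
O(-26, 101)/(-21767) + 13547 = ((2/3)*(-26)*(40 + 3*101))/(-21767) + 13547 = ((2/3)*(-26)*(40 + 303))*(-1/21767) + 13547 = ((2/3)*(-26)*343)*(-1/21767) + 13547 = -17836/3*(-1/21767) + 13547 = 17836/65301 + 13547 = 884650483/65301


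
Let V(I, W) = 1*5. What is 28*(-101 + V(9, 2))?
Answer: -2688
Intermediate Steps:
V(I, W) = 5
28*(-101 + V(9, 2)) = 28*(-101 + 5) = 28*(-96) = -2688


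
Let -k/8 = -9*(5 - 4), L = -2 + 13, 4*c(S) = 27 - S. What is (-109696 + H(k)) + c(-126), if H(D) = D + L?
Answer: -438299/4 ≈ -1.0957e+5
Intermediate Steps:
c(S) = 27/4 - S/4 (c(S) = (27 - S)/4 = 27/4 - S/4)
L = 11
k = 72 (k = -(-72)*(5 - 4) = -(-72) = -8*(-9) = 72)
H(D) = 11 + D (H(D) = D + 11 = 11 + D)
(-109696 + H(k)) + c(-126) = (-109696 + (11 + 72)) + (27/4 - ¼*(-126)) = (-109696 + 83) + (27/4 + 63/2) = -109613 + 153/4 = -438299/4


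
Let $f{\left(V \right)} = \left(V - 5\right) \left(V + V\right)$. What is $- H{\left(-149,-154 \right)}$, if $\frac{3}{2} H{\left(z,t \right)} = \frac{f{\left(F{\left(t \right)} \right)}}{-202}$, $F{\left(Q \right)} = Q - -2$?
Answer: $\frac{47728}{303} \approx 157.52$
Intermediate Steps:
$F{\left(Q \right)} = 2 + Q$ ($F{\left(Q \right)} = Q + 2 = 2 + Q$)
$f{\left(V \right)} = 2 V \left(-5 + V\right)$ ($f{\left(V \right)} = \left(-5 + V\right) 2 V = 2 V \left(-5 + V\right)$)
$H{\left(z,t \right)} = - \frac{2 \left(-3 + t\right) \left(2 + t\right)}{303}$ ($H{\left(z,t \right)} = \frac{2 \frac{2 \left(2 + t\right) \left(-5 + \left(2 + t\right)\right)}{-202}}{3} = \frac{2 \cdot 2 \left(2 + t\right) \left(-3 + t\right) \left(- \frac{1}{202}\right)}{3} = \frac{2 \cdot 2 \left(-3 + t\right) \left(2 + t\right) \left(- \frac{1}{202}\right)}{3} = \frac{2 \left(- \frac{\left(-3 + t\right) \left(2 + t\right)}{101}\right)}{3} = - \frac{2 \left(-3 + t\right) \left(2 + t\right)}{303}$)
$- H{\left(-149,-154 \right)} = - \frac{\left(-2\right) \left(-3 - 154\right) \left(2 - 154\right)}{303} = - \frac{\left(-2\right) \left(-157\right) \left(-152\right)}{303} = \left(-1\right) \left(- \frac{47728}{303}\right) = \frac{47728}{303}$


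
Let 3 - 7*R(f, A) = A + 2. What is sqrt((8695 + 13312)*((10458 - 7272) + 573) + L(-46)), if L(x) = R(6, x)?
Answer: sqrt(4053491666)/7 ≈ 9095.3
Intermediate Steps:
R(f, A) = 1/7 - A/7 (R(f, A) = 3/7 - (A + 2)/7 = 3/7 - (2 + A)/7 = 3/7 + (-2/7 - A/7) = 1/7 - A/7)
L(x) = 1/7 - x/7
sqrt((8695 + 13312)*((10458 - 7272) + 573) + L(-46)) = sqrt((8695 + 13312)*((10458 - 7272) + 573) + (1/7 - 1/7*(-46))) = sqrt(22007*(3186 + 573) + (1/7 + 46/7)) = sqrt(22007*3759 + 47/7) = sqrt(82724313 + 47/7) = sqrt(579070238/7) = sqrt(4053491666)/7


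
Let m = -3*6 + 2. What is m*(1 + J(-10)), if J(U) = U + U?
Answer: 304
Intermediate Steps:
J(U) = 2*U
m = -16 (m = -18 + 2 = -16)
m*(1 + J(-10)) = -16*(1 + 2*(-10)) = -16*(1 - 20) = -16*(-19) = 304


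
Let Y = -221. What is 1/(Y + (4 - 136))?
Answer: -1/353 ≈ -0.0028329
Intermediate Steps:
1/(Y + (4 - 136)) = 1/(-221 + (4 - 136)) = 1/(-221 - 132) = 1/(-353) = -1/353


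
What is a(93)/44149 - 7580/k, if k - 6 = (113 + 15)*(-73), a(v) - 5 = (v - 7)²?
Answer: 28839997/29447383 ≈ 0.97937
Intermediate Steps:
a(v) = 5 + (-7 + v)² (a(v) = 5 + (v - 7)² = 5 + (-7 + v)²)
k = -9338 (k = 6 + (113 + 15)*(-73) = 6 + 128*(-73) = 6 - 9344 = -9338)
a(93)/44149 - 7580/k = (5 + (-7 + 93)²)/44149 - 7580/(-9338) = (5 + 86²)*(1/44149) - 7580*(-1/9338) = (5 + 7396)*(1/44149) + 3790/4669 = 7401*(1/44149) + 3790/4669 = 7401/44149 + 3790/4669 = 28839997/29447383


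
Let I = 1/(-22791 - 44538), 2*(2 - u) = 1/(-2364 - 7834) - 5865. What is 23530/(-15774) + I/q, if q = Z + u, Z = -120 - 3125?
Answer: -1672165913612431/1120983679011537 ≈ -1.4917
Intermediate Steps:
u = 59852063/20396 (u = 2 - (1/(-2364 - 7834) - 5865)/2 = 2 - (1/(-10198) - 5865)/2 = 2 - (-1/10198 - 5865)/2 = 2 - ½*(-59811271/10198) = 2 + 59811271/20396 = 59852063/20396 ≈ 2934.5)
I = -1/67329 (I = 1/(-67329) = -1/67329 ≈ -1.4852e-5)
Z = -3245
q = -6332957/20396 (q = -3245 + 59852063/20396 = -6332957/20396 ≈ -310.50)
23530/(-15774) + I/q = 23530/(-15774) - 1/(67329*(-6332957/20396)) = 23530*(-1/15774) - 1/67329*(-20396/6332957) = -11765/7887 + 20396/426391661853 = -1672165913612431/1120983679011537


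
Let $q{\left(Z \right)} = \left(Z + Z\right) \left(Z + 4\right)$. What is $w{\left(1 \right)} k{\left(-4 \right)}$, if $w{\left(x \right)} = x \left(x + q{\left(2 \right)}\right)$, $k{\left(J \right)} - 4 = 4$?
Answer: $200$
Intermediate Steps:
$q{\left(Z \right)} = 2 Z \left(4 + Z\right)$
$k{\left(J \right)} = 8$ ($k{\left(J \right)} = 4 + 4 = 8$)
$w{\left(x \right)} = x \left(24 + x\right)$ ($w{\left(x \right)} = x \left(x + 2 \cdot 2 \left(4 + 2\right)\right) = x \left(x + 2 \cdot 2 \cdot 6\right) = x \left(x + 24\right) = x \left(24 + x\right)$)
$w{\left(1 \right)} k{\left(-4 \right)} = 1 \left(24 + 1\right) 8 = 1 \cdot 25 \cdot 8 = 25 \cdot 8 = 200$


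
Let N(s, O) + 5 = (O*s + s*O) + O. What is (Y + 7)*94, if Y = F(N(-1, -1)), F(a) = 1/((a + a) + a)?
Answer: 3901/6 ≈ 650.17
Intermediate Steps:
N(s, O) = -5 + O + 2*O*s (N(s, O) = -5 + ((O*s + s*O) + O) = -5 + ((O*s + O*s) + O) = -5 + (2*O*s + O) = -5 + (O + 2*O*s) = -5 + O + 2*O*s)
F(a) = 1/(3*a) (F(a) = 1/(2*a + a) = 1/(3*a))
Y = -1/12 (Y = 1/(3*(-5 - 1 + 2*(-1)*(-1))) = 1/(3*(-5 - 1 + 2)) = (1/3)/(-4) = (1/3)*(-1/4) = -1/12 ≈ -0.083333)
(Y + 7)*94 = (-1/12 + 7)*94 = (83/12)*94 = 3901/6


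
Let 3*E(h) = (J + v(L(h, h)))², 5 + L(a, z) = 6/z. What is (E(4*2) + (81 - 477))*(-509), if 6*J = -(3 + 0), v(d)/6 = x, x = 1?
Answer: 2357179/12 ≈ 1.9643e+5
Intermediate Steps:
L(a, z) = -5 + 6/z
v(d) = 6 (v(d) = 6*1 = 6)
J = -½ (J = (-(3 + 0))/6 = (-1*3)/6 = (⅙)*(-3) = -½ ≈ -0.50000)
E(h) = 121/12 (E(h) = (-½ + 6)²/3 = (11/2)²/3 = (⅓)*(121/4) = 121/12)
(E(4*2) + (81 - 477))*(-509) = (121/12 + (81 - 477))*(-509) = (121/12 - 396)*(-509) = -4631/12*(-509) = 2357179/12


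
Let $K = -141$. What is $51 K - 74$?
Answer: $-7265$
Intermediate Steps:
$51 K - 74 = 51 \left(-141\right) - 74 = -7191 - 74 = -7265$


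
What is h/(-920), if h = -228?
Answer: 57/230 ≈ 0.24783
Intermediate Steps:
h/(-920) = -228/(-920) = -228*(-1/920) = 57/230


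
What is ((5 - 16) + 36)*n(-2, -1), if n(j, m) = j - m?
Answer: -25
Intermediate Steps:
((5 - 16) + 36)*n(-2, -1) = ((5 - 16) + 36)*(-2 - 1*(-1)) = (-11 + 36)*(-2 + 1) = 25*(-1) = -25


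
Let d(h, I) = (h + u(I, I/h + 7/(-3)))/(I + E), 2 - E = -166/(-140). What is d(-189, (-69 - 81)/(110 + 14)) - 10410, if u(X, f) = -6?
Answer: -109085/11 ≈ -9916.8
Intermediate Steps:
E = 57/70 (E = 2 - (-166)/(-140) = 2 - (-166)*(-1)/140 = 2 - 1*83/70 = 2 - 83/70 = 57/70 ≈ 0.81429)
d(h, I) = (-6 + h)/(57/70 + I) (d(h, I) = (h - 6)/(I + 57/70) = (-6 + h)/(57/70 + I))
d(-189, (-69 - 81)/(110 + 14)) - 10410 = 70*(-6 - 189)/(57 + 70*((-69 - 81)/(110 + 14))) - 10410 = 70*(-195)/(57 + 70*(-150/124)) - 10410 = 70*(-195)/(57 + 70*(-150*1/124)) - 10410 = 70*(-195)/(57 + 70*(-75/62)) - 10410 = 70*(-195)/(57 - 2625/31) - 10410 = 70*(-195)/(-858/31) - 10410 = 70*(-31/858)*(-195) - 10410 = 5425/11 - 10410 = -109085/11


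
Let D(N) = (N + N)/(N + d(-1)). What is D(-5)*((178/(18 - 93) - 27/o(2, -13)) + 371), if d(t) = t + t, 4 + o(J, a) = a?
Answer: 134864/255 ≈ 528.88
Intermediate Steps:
o(J, a) = -4 + a
d(t) = 2*t
D(N) = 2*N/(-2 + N) (D(N) = (N + N)/(N + 2*(-1)) = (2*N)/(N - 2) = (2*N)/(-2 + N) = 2*N/(-2 + N))
D(-5)*((178/(18 - 93) - 27/o(2, -13)) + 371) = (2*(-5)/(-2 - 5))*((178/(18 - 93) - 27/(-4 - 13)) + 371) = (2*(-5)/(-7))*((178/(-75) - 27/(-17)) + 371) = (2*(-5)*(-⅐))*((178*(-1/75) - 27*(-1/17)) + 371) = 10*((-178/75 + 27/17) + 371)/7 = 10*(-1001/1275 + 371)/7 = (10/7)*(472024/1275) = 134864/255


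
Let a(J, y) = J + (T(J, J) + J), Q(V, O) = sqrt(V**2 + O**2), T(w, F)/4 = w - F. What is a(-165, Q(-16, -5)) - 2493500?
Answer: -2493830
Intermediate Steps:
T(w, F) = -4*F + 4*w (T(w, F) = 4*(w - F) = -4*F + 4*w)
Q(V, O) = sqrt(O**2 + V**2)
a(J, y) = 2*J (a(J, y) = J + ((-4*J + 4*J) + J) = J + (0 + J) = J + J = 2*J)
a(-165, Q(-16, -5)) - 2493500 = 2*(-165) - 2493500 = -330 - 2493500 = -2493830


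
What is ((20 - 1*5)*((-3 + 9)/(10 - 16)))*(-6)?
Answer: 90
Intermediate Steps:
((20 - 1*5)*((-3 + 9)/(10 - 16)))*(-6) = ((20 - 5)*(6/(-6)))*(-6) = (15*(6*(-1/6)))*(-6) = (15*(-1))*(-6) = -15*(-6) = 90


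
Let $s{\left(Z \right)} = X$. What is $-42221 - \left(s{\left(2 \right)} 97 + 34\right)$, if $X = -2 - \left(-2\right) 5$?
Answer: $-43031$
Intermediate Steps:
$X = 8$ ($X = -2 - -10 = -2 + 10 = 8$)
$s{\left(Z \right)} = 8$
$-42221 - \left(s{\left(2 \right)} 97 + 34\right) = -42221 - \left(8 \cdot 97 + 34\right) = -42221 - \left(776 + 34\right) = -42221 - 810 = -43031$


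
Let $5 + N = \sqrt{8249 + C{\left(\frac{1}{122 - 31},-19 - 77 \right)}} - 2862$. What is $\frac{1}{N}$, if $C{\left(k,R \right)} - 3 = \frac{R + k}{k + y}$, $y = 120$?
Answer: $- \frac{31310507}{89677112212} - \frac{3 \sqrt{109345125533}}{89677112212} \approx -0.00036021$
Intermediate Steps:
$C{\left(k,R \right)} = 3 + \frac{R + k}{120 + k}$ ($C{\left(k,R \right)} = 3 + \frac{R + k}{k + 120} = 3 + \frac{R + k}{120 + k}$)
$N = -2867 + \frac{3 \sqrt{109345125533}}{10921}$ ($N = -5 + \left(\sqrt{8249 + \frac{360 - 96 + \frac{4}{122 - 31}}{120 + \frac{1}{122 - 31}}} - 2862\right) = -5 - \left(2862 - \sqrt{8249 + \frac{360 - 96 + \frac{4}{91}}{120 + \frac{1}{91}}}\right) = -5 - \left(2862 - \sqrt{8249 + \frac{360 - 96 + 4 \cdot \frac{1}{91}}{120 + \frac{1}{91}}}\right) = -5 - \left(2862 - \sqrt{8249 + \frac{360 - 96 + \frac{4}{91}}{\frac{10921}{91}}}\right) = -5 - \left(2862 - \sqrt{8249 + \frac{91}{10921} \cdot \frac{24028}{91}}\right) = -5 - \left(2862 - \sqrt{8249 + \frac{24028}{10921}}\right) = -5 - \left(2862 - \sqrt{\frac{90111357}{10921}}\right) = -5 - \left(2862 - \frac{3 \sqrt{109345125533}}{10921}\right) = -2867 + \frac{3 \sqrt{109345125533}}{10921} \approx -2776.2$)
$\frac{1}{N} = \frac{1}{-2867 + \frac{3 \sqrt{109345125533}}{10921}}$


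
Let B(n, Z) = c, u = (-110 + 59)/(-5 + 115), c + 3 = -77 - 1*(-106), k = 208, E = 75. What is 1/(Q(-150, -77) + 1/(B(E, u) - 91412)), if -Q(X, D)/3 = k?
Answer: -91386/57024865 ≈ -0.0016026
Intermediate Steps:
Q(X, D) = -624 (Q(X, D) = -3*208 = -624)
c = 26 (c = -3 + (-77 - 1*(-106)) = -3 + (-77 + 106) = -3 + 29 = 26)
u = -51/110 ≈ -0.46364
B(n, Z) = 26
1/(Q(-150, -77) + 1/(B(E, u) - 91412)) = 1/(-624 + 1/(26 - 91412)) = 1/(-624 + 1/(-91386)) = 1/(-624 - 1/91386) = 1/(-57024865/91386) = -91386/57024865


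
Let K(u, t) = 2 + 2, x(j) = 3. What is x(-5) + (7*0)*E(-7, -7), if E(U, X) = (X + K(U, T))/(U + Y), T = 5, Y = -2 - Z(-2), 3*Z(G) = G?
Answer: 3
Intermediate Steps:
Z(G) = G/3
Y = -4/3 (Y = -2 - (-2)/3 = -2 - 1*(-2/3) = -2 + 2/3 = -4/3 ≈ -1.3333)
K(u, t) = 4
E(U, X) = (4 + X)/(-4/3 + U) (E(U, X) = (X + 4)/(U - 4/3) = (4 + X)/(-4/3 + U))
x(-5) + (7*0)*E(-7, -7) = 3 + (7*0)*(3*(4 - 7)/(-4 + 3*(-7))) = 3 + 0*(3*(-3)/(-4 - 21)) = 3 + 0*(3*(-3)/(-25)) = 3 + 0*(3*(-1/25)*(-3)) = 3 + 0*(9/25) = 3 + 0 = 3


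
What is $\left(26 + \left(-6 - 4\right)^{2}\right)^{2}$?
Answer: $15876$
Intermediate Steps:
$\left(26 + \left(-6 - 4\right)^{2}\right)^{2} = \left(26 + \left(-10\right)^{2}\right)^{2} = \left(26 + 100\right)^{2} = 126^{2} = 15876$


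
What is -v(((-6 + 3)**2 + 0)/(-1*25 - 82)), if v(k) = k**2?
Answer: -81/11449 ≈ -0.0070749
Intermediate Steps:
-v(((-6 + 3)**2 + 0)/(-1*25 - 82)) = -(((-6 + 3)**2 + 0)/(-1*25 - 82))**2 = -(((-3)**2 + 0)/(-25 - 82))**2 = -((9 + 0)/(-107))**2 = -(9*(-1/107))**2 = -(-9/107)**2 = -1*81/11449 = -81/11449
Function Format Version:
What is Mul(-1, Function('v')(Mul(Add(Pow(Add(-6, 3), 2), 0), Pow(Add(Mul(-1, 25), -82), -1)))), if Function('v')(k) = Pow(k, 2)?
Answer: Rational(-81, 11449) ≈ -0.0070749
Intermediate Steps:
Mul(-1, Function('v')(Mul(Add(Pow(Add(-6, 3), 2), 0), Pow(Add(Mul(-1, 25), -82), -1)))) = Mul(-1, Pow(Mul(Add(Pow(Add(-6, 3), 2), 0), Pow(Add(Mul(-1, 25), -82), -1)), 2)) = Mul(-1, Pow(Mul(Add(Pow(-3, 2), 0), Pow(Add(-25, -82), -1)), 2)) = Mul(-1, Pow(Mul(Add(9, 0), Pow(-107, -1)), 2)) = Mul(-1, Pow(Mul(9, Rational(-1, 107)), 2)) = Mul(-1, Pow(Rational(-9, 107), 2)) = Mul(-1, Rational(81, 11449)) = Rational(-81, 11449)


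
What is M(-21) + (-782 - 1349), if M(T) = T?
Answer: -2152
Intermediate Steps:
M(-21) + (-782 - 1349) = -21 + (-782 - 1349) = -21 - 2131 = -2152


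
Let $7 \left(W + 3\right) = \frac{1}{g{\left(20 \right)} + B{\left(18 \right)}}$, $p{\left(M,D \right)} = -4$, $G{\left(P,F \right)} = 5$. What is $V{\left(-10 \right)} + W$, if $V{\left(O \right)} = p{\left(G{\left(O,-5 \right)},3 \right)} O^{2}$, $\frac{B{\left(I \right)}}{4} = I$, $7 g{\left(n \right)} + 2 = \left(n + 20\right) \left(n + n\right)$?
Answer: $- \frac{847105}{2102} \approx -403.0$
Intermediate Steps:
$g{\left(n \right)} = - \frac{2}{7} + \frac{2 n \left(20 + n\right)}{7}$ ($g{\left(n \right)} = - \frac{2}{7} + \frac{\left(n + 20\right) \left(n + n\right)}{7} = - \frac{2}{7} + \frac{\left(20 + n\right) 2 n}{7} = - \frac{2}{7} + \frac{2 n \left(20 + n\right)}{7}$)
$B{\left(I \right)} = 4 I$
$W = - \frac{6305}{2102}$ ($W = -3 + \frac{1}{7 \left(\left(- \frac{2}{7} + \frac{2 \cdot 20^{2}}{7} + \frac{40}{7} \cdot 20\right) + 4 \cdot 18\right)} = -3 + \frac{1}{7 \left(\left(- \frac{2}{7} + \frac{2}{7} \cdot 400 + \frac{800}{7}\right) + 72\right)} = -3 + \frac{1}{7 \left(\left(- \frac{2}{7} + \frac{800}{7} + \frac{800}{7}\right) + 72\right)} = -3 + \frac{1}{7 \left(\frac{1598}{7} + 72\right)} = -3 + \frac{1}{7 \cdot \frac{2102}{7}} = -3 + \frac{1}{7} \cdot \frac{7}{2102} = -3 + \frac{1}{2102} = - \frac{6305}{2102} \approx -2.9995$)
$V{\left(O \right)} = - 4 O^{2}$
$V{\left(-10 \right)} + W = - 4 \left(-10\right)^{2} - \frac{6305}{2102} = \left(-4\right) 100 - \frac{6305}{2102} = -400 - \frac{6305}{2102} = - \frac{847105}{2102}$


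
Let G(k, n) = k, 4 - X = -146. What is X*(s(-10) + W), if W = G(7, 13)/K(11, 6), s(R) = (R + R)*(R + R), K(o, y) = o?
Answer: 661050/11 ≈ 60095.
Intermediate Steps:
X = 150 (X = 4 - 1*(-146) = 4 + 146 = 150)
s(R) = 4*R**2 (s(R) = (2*R)*(2*R) = 4*R**2)
W = 7/11 ≈ 0.63636
X*(s(-10) + W) = 150*(4*(-10)**2 + 7/11) = 150*(4*100 + 7/11) = 150*(400 + 7/11) = 150*(4407/11) = 661050/11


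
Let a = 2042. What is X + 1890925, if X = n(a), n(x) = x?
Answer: 1892967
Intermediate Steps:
X = 2042
X + 1890925 = 2042 + 1890925 = 1892967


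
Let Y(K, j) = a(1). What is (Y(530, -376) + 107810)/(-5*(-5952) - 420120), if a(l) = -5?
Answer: -7187/26024 ≈ -0.27617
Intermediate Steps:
Y(K, j) = -5
(Y(530, -376) + 107810)/(-5*(-5952) - 420120) = (-5 + 107810)/(-5*(-5952) - 420120) = 107805/(29760 - 420120) = 107805/(-390360) = 107805*(-1/390360) = -7187/26024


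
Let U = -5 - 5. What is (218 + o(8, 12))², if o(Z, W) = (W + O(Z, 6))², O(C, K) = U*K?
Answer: 6360484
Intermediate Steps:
U = -10
O(C, K) = -10*K
o(Z, W) = (-60 + W)² (o(Z, W) = (W - 10*6)² = (W - 60)² = (-60 + W)²)
(218 + o(8, 12))² = (218 + (-60 + 12)²)² = (218 + (-48)²)² = (218 + 2304)² = 2522² = 6360484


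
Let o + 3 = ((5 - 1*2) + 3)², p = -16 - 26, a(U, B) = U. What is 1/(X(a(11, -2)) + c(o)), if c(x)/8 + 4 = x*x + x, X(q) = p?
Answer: 1/8902 ≈ 0.00011233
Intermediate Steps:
p = -42
o = 33 (o = -3 + ((5 - 1*2) + 3)² = -3 + ((5 - 2) + 3)² = -3 + (3 + 3)² = -3 + 6² = -3 + 36 = 33)
X(q) = -42
c(x) = -32 + 8*x + 8*x² (c(x) = -32 + 8*(x*x + x) = -32 + 8*(x² + x) = -32 + 8*(x + x²) = -32 + (8*x + 8*x²) = -32 + 8*x + 8*x²)
1/(X(a(11, -2)) + c(o)) = 1/(-42 + (-32 + 8*33 + 8*33²)) = 1/(-42 + (-32 + 264 + 8*1089)) = 1/(-42 + (-32 + 264 + 8712)) = 1/(-42 + 8944) = 1/8902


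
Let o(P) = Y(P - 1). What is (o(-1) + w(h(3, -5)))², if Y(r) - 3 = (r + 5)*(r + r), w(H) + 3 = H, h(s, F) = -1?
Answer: 169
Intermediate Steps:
w(H) = -3 + H
Y(r) = 3 + 2*r*(5 + r) (Y(r) = 3 + (r + 5)*(r + r) = 3 + (5 + r)*(2*r) = 3 + 2*r*(5 + r))
o(P) = -7 + 2*(-1 + P)² + 10*P (o(P) = 3 + 2*(P - 1)² + 10*(P - 1) = 3 + 2*(-1 + P)² + 10*(-1 + P) = 3 + 2*(-1 + P)² + (-10 + 10*P) = -7 + 2*(-1 + P)² + 10*P)
(o(-1) + w(h(3, -5)))² = ((-5 + 2*(-1)² + 6*(-1)) + (-3 - 1))² = ((-5 + 2*1 - 6) - 4)² = ((-5 + 2 - 6) - 4)² = (-9 - 4)² = (-13)² = 169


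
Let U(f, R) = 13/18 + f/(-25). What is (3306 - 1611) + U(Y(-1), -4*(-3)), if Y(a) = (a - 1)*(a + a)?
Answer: 763003/450 ≈ 1695.6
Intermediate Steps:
Y(a) = 2*a*(-1 + a) (Y(a) = (-1 + a)*(2*a) = 2*a*(-1 + a))
U(f, R) = 13/18 - f/25 (U(f, R) = 13*(1/18) + f*(-1/25) = 13/18 - f/25)
(3306 - 1611) + U(Y(-1), -4*(-3)) = (3306 - 1611) + (13/18 - 2*(-1)*(-1 - 1)/25) = 1695 + (13/18 - 2*(-1)*(-2)/25) = 1695 + (13/18 - 1/25*4) = 1695 + (13/18 - 4/25) = 1695 + 253/450 = 763003/450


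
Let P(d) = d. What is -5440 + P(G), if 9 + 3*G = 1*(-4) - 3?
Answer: -16336/3 ≈ -5445.3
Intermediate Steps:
G = -16/3 (G = -3 + (1*(-4) - 3)/3 = -3 + (-4 - 3)/3 = -3 + (1/3)*(-7) = -3 - 7/3 = -16/3 ≈ -5.3333)
-5440 + P(G) = -5440 - 16/3 = -16336/3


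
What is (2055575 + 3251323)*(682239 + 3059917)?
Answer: 19859240192088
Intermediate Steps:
(2055575 + 3251323)*(682239 + 3059917) = 5306898*3742156 = 19859240192088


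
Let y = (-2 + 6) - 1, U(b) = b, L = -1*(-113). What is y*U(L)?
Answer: 339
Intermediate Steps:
L = 113
y = 3 (y = 4 - 1 = 3)
y*U(L) = 3*113 = 339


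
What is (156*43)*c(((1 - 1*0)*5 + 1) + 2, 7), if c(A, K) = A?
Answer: 53664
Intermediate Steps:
(156*43)*c(((1 - 1*0)*5 + 1) + 2, 7) = (156*43)*(((1 - 1*0)*5 + 1) + 2) = 6708*(((1 + 0)*5 + 1) + 2) = 6708*((1*5 + 1) + 2) = 6708*((5 + 1) + 2) = 6708*(6 + 2) = 6708*8 = 53664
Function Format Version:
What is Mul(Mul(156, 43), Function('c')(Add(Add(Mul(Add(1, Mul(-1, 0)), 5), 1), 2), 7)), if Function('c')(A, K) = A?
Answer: 53664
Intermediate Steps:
Mul(Mul(156, 43), Function('c')(Add(Add(Mul(Add(1, Mul(-1, 0)), 5), 1), 2), 7)) = Mul(Mul(156, 43), Add(Add(Mul(Add(1, Mul(-1, 0)), 5), 1), 2)) = Mul(6708, Add(Add(Mul(Add(1, 0), 5), 1), 2)) = Mul(6708, Add(Add(Mul(1, 5), 1), 2)) = Mul(6708, Add(Add(5, 1), 2)) = Mul(6708, Add(6, 2)) = Mul(6708, 8) = 53664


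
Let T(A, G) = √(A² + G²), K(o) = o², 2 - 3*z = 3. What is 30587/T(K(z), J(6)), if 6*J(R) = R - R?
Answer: 275283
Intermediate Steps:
z = -⅓ (z = ⅔ - ⅓*3 = ⅔ - 1 = -⅓ ≈ -0.33333)
J(R) = 0 (J(R) = (R - R)/6 = (⅙)*0 = 0)
30587/T(K(z), J(6)) = 30587/(√(((-⅓)²)² + 0²)) = 30587/(√((⅑)² + 0)) = 30587/(√(1/81 + 0)) = 30587/(√(1/81)) = 30587/(⅑) = 30587*9 = 275283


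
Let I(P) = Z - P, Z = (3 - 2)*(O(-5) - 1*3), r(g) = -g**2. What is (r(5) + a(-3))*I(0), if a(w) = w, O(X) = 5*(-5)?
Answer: 784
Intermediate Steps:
O(X) = -25
Z = -28 (Z = (3 - 2)*(-25 - 1*3) = 1*(-25 - 3) = 1*(-28) = -28)
I(P) = -28 - P
(r(5) + a(-3))*I(0) = (-1*5**2 - 3)*(-28 - 1*0) = (-1*25 - 3)*(-28 + 0) = (-25 - 3)*(-28) = -28*(-28) = 784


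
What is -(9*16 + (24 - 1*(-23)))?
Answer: -191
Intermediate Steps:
-(9*16 + (24 - 1*(-23))) = -(144 + (24 + 23)) = -(144 + 47) = -1*191 = -191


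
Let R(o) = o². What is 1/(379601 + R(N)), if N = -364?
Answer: 1/512097 ≈ 1.9528e-6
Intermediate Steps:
1/(379601 + R(N)) = 1/(379601 + (-364)²) = 1/(379601 + 132496) = 1/512097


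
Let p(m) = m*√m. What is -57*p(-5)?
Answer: 285*I*√5 ≈ 637.28*I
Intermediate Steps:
p(m) = m^(3/2)
-57*p(-5) = -(-285)*I*√5 = 285*I*√5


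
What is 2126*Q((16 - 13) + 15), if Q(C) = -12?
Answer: -25512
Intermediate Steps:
2126*Q((16 - 13) + 15) = 2126*(-12) = -25512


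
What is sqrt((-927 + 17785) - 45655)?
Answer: I*sqrt(28797) ≈ 169.7*I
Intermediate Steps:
sqrt((-927 + 17785) - 45655) = sqrt(16858 - 45655) = sqrt(-28797) = I*sqrt(28797)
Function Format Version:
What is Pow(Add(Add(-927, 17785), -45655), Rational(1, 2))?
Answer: Mul(I, Pow(28797, Rational(1, 2))) ≈ Mul(169.70, I)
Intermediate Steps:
Pow(Add(Add(-927, 17785), -45655), Rational(1, 2)) = Pow(Add(16858, -45655), Rational(1, 2)) = Pow(-28797, Rational(1, 2)) = Mul(I, Pow(28797, Rational(1, 2)))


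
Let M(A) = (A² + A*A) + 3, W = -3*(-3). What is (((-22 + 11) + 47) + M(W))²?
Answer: 40401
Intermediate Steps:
W = 9
M(A) = 3 + 2*A² (M(A) = (A² + A²) + 3 = 2*A² + 3 = 3 + 2*A²)
(((-22 + 11) + 47) + M(W))² = (((-22 + 11) + 47) + (3 + 2*9²))² = ((-11 + 47) + (3 + 2*81))² = (36 + (3 + 162))² = (36 + 165)² = 201² = 40401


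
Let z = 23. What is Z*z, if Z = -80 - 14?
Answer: -2162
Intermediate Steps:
Z = -94
Z*z = -94*23 = -2162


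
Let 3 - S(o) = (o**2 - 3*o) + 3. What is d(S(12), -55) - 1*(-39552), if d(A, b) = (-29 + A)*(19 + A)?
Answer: 51745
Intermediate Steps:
S(o) = -o**2 + 3*o (S(o) = 3 - ((o**2 - 3*o) + 3) = 3 - (3 + o**2 - 3*o) = 3 + (-3 - o**2 + 3*o) = -o**2 + 3*o)
d(S(12), -55) - 1*(-39552) = (-551 + (12*(3 - 1*12))**2 - 120*(3 - 1*12)) - 1*(-39552) = (-551 + (12*(3 - 12))**2 - 120*(3 - 12)) + 39552 = (-551 + (12*(-9))**2 - 120*(-9)) + 39552 = (-551 + (-108)**2 - 10*(-108)) + 39552 = (-551 + 11664 + 1080) + 39552 = 12193 + 39552 = 51745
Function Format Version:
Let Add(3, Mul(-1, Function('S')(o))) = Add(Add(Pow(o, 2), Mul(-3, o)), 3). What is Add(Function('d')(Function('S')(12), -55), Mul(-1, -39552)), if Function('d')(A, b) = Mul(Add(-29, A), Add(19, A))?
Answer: 51745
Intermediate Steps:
Function('S')(o) = Add(Mul(-1, Pow(o, 2)), Mul(3, o)) (Function('S')(o) = Add(3, Mul(-1, Add(Add(Pow(o, 2), Mul(-3, o)), 3))) = Add(3, Mul(-1, Add(3, Pow(o, 2), Mul(-3, o)))) = Add(3, Add(-3, Mul(-1, Pow(o, 2)), Mul(3, o))) = Add(Mul(-1, Pow(o, 2)), Mul(3, o)))
Add(Function('d')(Function('S')(12), -55), Mul(-1, -39552)) = Add(Add(-551, Pow(Mul(12, Add(3, Mul(-1, 12))), 2), Mul(-10, Mul(12, Add(3, Mul(-1, 12))))), Mul(-1, -39552)) = Add(Add(-551, Pow(Mul(12, Add(3, -12)), 2), Mul(-10, Mul(12, Add(3, -12)))), 39552) = Add(Add(-551, Pow(Mul(12, -9), 2), Mul(-10, Mul(12, -9))), 39552) = Add(Add(-551, Pow(-108, 2), Mul(-10, -108)), 39552) = Add(Add(-551, 11664, 1080), 39552) = Add(12193, 39552) = 51745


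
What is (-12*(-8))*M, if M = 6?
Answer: 576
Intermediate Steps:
(-12*(-8))*M = -12*(-8)*6 = 96*6 = 576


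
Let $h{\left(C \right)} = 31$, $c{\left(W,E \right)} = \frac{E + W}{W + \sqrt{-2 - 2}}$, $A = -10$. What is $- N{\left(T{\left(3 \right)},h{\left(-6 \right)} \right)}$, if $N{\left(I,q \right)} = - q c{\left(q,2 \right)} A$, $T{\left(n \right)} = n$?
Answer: $- \frac{63426}{193} + \frac{4092 i}{193} \approx -328.63 + 21.202 i$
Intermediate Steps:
$c{\left(W,E \right)} = \frac{E + W}{W + 2 i}$ ($c{\left(W,E \right)} = \frac{E + W}{W + \sqrt{-4}} = \frac{E + W}{W + 2 i}$)
$N{\left(I,q \right)} = \frac{10 q \left(2 + q\right)}{q + 2 i}$ ($N{\left(I,q \right)} = - q \frac{2 + q}{q + 2 i} \left(-10\right) = - \frac{q \left(2 + q\right)}{q + 2 i} \left(-10\right) = \frac{10 q \left(2 + q\right)}{q + 2 i}$)
$- N{\left(T{\left(3 \right)},h{\left(-6 \right)} \right)} = - \frac{10 \cdot 31 \left(2 + 31\right)}{31 + 2 i} = - 10 \cdot 31 \frac{31 - 2 i}{965} \cdot 33 = - (\frac{63426}{193} - \frac{4092 i}{193}) = - \frac{63426}{193} + \frac{4092 i}{193}$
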